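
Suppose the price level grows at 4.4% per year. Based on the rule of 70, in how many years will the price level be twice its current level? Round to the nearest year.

Doubling time ≈ 70 / 4.4 = 15.91 years.

about 16 years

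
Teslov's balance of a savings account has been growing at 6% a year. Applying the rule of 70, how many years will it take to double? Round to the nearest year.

roughly 12 years

Doubling time ≈ 70 / 6 = 11.67 years.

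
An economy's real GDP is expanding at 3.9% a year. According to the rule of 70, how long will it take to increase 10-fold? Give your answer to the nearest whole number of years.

around 60 years

At 3.9% it doubles every 70/3.9 ≈ 17.95 years.
10× is log₂ 10 ≈ 3.32 doublings, so ≈ 3.32 × 17.95 = 60 years.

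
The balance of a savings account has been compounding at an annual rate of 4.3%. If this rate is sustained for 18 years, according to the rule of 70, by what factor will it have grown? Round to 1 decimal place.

Doubling time ≈ 70/4.3 = 16.28 years.
18 years / 16.28 ≈ 1.11 doublings → factor 2^1.11 ≈ 2.2.

≈ 2.2 times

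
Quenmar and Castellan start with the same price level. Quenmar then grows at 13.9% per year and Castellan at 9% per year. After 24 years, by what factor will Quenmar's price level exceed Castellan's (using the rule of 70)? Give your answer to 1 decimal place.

Only the 4.9-point difference matters.
70/4.9 ≈ 14.29 years per doubling of the ratio; 24 years gives 1.68 doublings, so ≈ 3.2×.

about 3.2 times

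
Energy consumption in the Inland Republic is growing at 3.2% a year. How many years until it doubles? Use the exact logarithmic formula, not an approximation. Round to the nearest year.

t = ln(2) / ln(1 + 0.032) = 0.6931 / 0.031499 ≈ 22.00.
≈ 22 years.

22 years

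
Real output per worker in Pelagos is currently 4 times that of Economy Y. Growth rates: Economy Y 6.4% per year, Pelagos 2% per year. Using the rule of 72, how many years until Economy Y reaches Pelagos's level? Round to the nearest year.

≈ 33 years

What matters is the difference: 4.4 pp.
Rule of 72 on the gap: the ratio halves every 72/4.4 ≈ 16.36 years.
A 4 times gap closes after 2 halvings: 2 × 16.36 ≈ 33 years.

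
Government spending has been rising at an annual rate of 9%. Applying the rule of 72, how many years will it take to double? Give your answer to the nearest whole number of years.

At 9%, doubling takes about 72/9 = 8.00 years.

around 8 years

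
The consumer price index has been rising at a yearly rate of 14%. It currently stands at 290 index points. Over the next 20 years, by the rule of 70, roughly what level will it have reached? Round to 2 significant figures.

It doubles every 70/14 ≈ 5.00 years, so 20 years is 4.00 doublings.
2^4.00 ≈ 16.00; 290 × 16.00 ≈ 4600 index points.

about 4600 index points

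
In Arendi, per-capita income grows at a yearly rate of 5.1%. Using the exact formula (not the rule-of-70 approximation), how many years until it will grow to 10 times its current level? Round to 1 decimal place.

46.3 years

t = ln(10) / ln(1 + 0.051) = 2.3026 / 0.049742 ≈ 46.29.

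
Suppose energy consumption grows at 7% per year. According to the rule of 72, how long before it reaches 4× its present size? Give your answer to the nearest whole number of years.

One doubling takes 72/7 = 10.29 years.
4× is 2 doublings, so 2 × 10.29 ≈ 21 years.

roughly 21 years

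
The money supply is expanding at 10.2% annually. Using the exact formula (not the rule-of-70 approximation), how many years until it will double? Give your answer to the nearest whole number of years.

7 years

t = ln(2) / ln(1 + 0.102) = 0.6931 / 0.097127 ≈ 7.14.
≈ 7 years.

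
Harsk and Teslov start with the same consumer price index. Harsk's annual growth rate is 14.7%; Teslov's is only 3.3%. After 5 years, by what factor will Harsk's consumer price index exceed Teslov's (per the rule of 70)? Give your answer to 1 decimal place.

roughly 1.8 times

Harsk pulls ahead at 11.4 pp per year, so the ratio doubles every 70/11.4 ≈ 6.14 years.
In 5 years that's 0.81 doublings: 2^0.81 ≈ 1.8.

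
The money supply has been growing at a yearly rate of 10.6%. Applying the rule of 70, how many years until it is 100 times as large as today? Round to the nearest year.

At 10.6% it doubles every 70/10.6 ≈ 6.60 years.
100× is log₂ 100 ≈ 6.64 doublings, so ≈ 6.64 × 6.60 = 44 years.

around 44 years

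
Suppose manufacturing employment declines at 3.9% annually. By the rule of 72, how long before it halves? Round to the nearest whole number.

Falling at 3.9%, it halves about every 72/3.9 = 18.46 years.

approximately 18 years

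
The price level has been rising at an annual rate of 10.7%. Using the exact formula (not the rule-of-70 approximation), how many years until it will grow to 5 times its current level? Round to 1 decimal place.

15.8 years

t = ln(5) / ln(1 + 0.107) = 1.6094 / 0.101654 ≈ 15.83.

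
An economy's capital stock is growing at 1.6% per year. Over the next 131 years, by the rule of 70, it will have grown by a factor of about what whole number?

70/1.6 ≈ 43.75 years per doubling.
131 years fits 3 doublings: 2^3 = 8.

approximately 8 times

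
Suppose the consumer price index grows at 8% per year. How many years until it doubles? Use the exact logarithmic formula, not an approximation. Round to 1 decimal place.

9.0 years

t = ln(2) / ln(1 + 0.08) = 0.6931 / 0.076961 ≈ 9.01.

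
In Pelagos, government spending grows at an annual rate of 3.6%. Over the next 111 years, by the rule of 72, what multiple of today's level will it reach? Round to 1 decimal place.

≈ 46.9 times

Doubling time ≈ 72/3.6 = 20.00 years.
111 years / 20.00 ≈ 5.55 doublings → factor 2^5.55 ≈ 46.9.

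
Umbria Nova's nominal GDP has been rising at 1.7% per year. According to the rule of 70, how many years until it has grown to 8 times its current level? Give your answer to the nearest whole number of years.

≈ 124 years

Doubling time ≈ 70/1.7 = 41.18 years.
8 = 2^3, so 3 doublings → 124 years.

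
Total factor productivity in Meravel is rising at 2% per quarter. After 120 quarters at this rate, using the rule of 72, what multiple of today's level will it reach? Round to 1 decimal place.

≈ 10.1 times

Doubles every ≈ 36.00 quarters (72/2).
120 quarters is 3.33 doublings; 2^3.33 ≈ 10.1×.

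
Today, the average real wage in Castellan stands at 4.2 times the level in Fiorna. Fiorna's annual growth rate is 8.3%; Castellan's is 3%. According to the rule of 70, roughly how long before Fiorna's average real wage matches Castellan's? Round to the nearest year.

27 years

What matters is the difference: 5.3 pp.
Rule of 70 on the gap: the ratio halves every 70/5.3 ≈ 13.21 years.
A 4.2 times gap takes log₂(4.2) ≈ 2.07 halvings to close: 2.07 × 13.21 ≈ 27 years.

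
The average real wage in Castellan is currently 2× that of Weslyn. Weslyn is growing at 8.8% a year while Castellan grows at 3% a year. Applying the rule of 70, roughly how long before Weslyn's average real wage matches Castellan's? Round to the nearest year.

12 years

Weslyn gains on Castellan at 8.8% − 3% = 5.8 points a year.
At that relative rate the gap halves every 70/5.8 ≈ 12.07 years.
A 2× gap closes after 1 halving: 1 × 12.07 ≈ 12 years.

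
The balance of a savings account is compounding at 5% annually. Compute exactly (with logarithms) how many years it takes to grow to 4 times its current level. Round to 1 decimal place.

28.4 years

t = ln(4) / ln(1 + 0.05) = 1.3863 / 0.048790 ≈ 28.41.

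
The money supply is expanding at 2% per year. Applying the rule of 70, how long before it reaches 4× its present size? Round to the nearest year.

At 2% it doubles every 70/2 ≈ 35.00 years.
4× is 2 doublings, so 2 × 35.00 ≈ 70 years.

70 years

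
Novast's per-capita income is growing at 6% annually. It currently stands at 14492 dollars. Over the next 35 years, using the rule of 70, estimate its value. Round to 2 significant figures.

It doubles every 70/6 ≈ 11.67 years, so 35 years is 3.00 doublings.
2^3.00 ≈ 8.00; 14492 × 8.00 ≈ 120000 dollars.

roughly 120000 dollars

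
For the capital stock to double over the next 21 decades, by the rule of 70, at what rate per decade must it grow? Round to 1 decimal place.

70 / 21 ≈ 3.33, so about 3.3% per decade.

≈ 3.3% per decade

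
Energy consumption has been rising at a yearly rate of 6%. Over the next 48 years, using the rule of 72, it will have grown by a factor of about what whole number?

72/6 ≈ 12.00 years per doubling.
48 years fits 4 doublings: 2^4 = 16.

around 16 times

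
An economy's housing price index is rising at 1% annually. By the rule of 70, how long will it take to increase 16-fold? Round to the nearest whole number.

Doubling time ≈ 70/1 = 70.00 years.
16× is 4 doublings, so 4 × 70.00 ≈ 280 years.

around 280 years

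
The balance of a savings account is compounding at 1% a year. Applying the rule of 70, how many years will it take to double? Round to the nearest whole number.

Doubling time ≈ 70 / 1 = 70.00 years.

approximately 70 years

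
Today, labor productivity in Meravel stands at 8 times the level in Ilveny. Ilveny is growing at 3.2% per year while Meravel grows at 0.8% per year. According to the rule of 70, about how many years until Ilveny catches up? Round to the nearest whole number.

around 88 years

The growth-rate gap is 3.2% − 0.8% = 2.4 percentage points.
So the ratio between them halves every 70/2.4 ≈ 29.17 years.
An 8 times gap closes after 3 halvings: 3 × 29.17 ≈ 88 years.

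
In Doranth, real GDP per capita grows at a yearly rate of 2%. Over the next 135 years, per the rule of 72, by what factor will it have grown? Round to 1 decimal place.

Doubles every ≈ 36.00 years (72/2).
135 years is 3.75 doublings; 2^3.75 ≈ 13.5×.

approximately 13.5 times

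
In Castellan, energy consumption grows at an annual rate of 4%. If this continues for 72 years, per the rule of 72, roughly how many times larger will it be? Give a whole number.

≈ 16 times

72/4 ≈ 18.00 years per doubling.
72 years fits 4 doublings: 2^4 = 16.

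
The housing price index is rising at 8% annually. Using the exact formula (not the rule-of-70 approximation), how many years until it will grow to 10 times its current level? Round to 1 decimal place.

t = ln(10) / ln(1 + 0.08) = 2.3026 / 0.076961 ≈ 29.92.

29.9 years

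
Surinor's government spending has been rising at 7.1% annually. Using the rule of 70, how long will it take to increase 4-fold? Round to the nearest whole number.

roughly 20 years

Doubling time ≈ 70/7.1 = 9.86 years.
4 = 2^2, so 2 doublings → 20 years.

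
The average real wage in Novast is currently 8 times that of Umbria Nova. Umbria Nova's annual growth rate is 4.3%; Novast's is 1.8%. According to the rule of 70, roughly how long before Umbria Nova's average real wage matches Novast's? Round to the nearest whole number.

≈ 84 years

What matters is the difference: 2.5 pp.
Rule of 70 on the gap: the ratio halves every 70/2.5 ≈ 28.00 years.
An 8 times gap closes after 3 halvings: 3 × 28.00 ≈ 84 years.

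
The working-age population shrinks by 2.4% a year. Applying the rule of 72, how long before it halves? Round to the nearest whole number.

The rule works in reverse for decay: 72/2.4 ≈ 30.00 years to halve.

about 30 years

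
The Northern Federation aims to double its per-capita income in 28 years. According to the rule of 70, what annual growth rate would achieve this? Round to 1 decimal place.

70 / 28 ≈ 2.50, so about 2.5% a year.

≈ 2.5%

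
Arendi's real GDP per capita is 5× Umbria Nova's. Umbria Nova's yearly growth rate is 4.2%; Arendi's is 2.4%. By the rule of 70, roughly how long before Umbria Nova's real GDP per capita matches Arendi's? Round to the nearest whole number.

roughly 90 years

What matters is the difference: 1.8 pp.
Rule of 70 on the gap: the ratio halves every 70/1.8 ≈ 38.89 years.
A 5× gap takes log₂(5) ≈ 2.32 halvings to close: 2.32 × 38.89 ≈ 90 years.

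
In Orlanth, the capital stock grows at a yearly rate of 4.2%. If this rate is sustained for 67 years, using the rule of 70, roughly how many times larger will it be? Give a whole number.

approximately 16 times

At 4.2% one doubling takes ≈ 16.67 years; 67 years is 4 of them, so ×16.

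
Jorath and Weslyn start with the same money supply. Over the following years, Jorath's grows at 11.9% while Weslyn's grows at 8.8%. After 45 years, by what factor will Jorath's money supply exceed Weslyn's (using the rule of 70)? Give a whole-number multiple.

Rate gap = 11.9% − 8.8% = 3.1 points.
The ratio doubles every 70/3.1 ≈ 22.58 years.
45/22.58 ≈ 1.99 doublings → ratio ≈ 2^1.99 ≈ 4.

about 4 times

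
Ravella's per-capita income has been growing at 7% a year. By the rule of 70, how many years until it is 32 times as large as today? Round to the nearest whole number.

about 50 years

One doubling takes 70/7 = 10.00 years.
Getting to 32× needs 5 doublings: 5 × 10.00 ≈ 50 years.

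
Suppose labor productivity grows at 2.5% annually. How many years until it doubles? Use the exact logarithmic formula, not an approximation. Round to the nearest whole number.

28 years

t = ln(2) / ln(1 + 0.025) = 0.6931 / 0.024693 ≈ 28.07.
≈ 28 years.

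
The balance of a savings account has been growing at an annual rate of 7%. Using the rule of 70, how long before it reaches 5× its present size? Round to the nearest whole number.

At 7% it doubles every 70/7 ≈ 10.00 years.
Reaching 5× takes log₂(5) ≈ 2.32 doublings.
2.32 × 10.00 ≈ 23 years.

around 23 years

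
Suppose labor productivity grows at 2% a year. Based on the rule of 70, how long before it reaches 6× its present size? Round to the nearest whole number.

approximately 90 years

One doubling takes 70/2 = 35.00 years.
Reaching 6× takes log₂(6) ≈ 2.58 doublings.
2.58 × 35.00 ≈ 90 years.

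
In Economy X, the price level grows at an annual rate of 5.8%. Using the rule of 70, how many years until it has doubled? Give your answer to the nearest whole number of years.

roughly 12 years

70/5.8 ≈ 12.07, so it doubles roughly every 12 years.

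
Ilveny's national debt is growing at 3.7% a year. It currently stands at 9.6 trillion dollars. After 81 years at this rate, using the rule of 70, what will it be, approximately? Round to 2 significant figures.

It doubles every 70/3.7 ≈ 18.92 years, so 81 years is 4.28 doublings.
2^4.28 ≈ 19.43; 9.6 × 19.43 ≈ 190 trillion dollars.

roughly 190 trillion dollars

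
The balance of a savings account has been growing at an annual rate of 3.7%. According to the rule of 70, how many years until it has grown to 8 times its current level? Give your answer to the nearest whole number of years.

At 3.7% it doubles every 70/3.7 ≈ 18.92 years.
Getting to 8× needs 3 doublings: 3 × 18.92 ≈ 57 years.

about 57 years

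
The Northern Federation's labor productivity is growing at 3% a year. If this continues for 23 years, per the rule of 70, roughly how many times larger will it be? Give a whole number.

At 3% one doubling takes ≈ 23.33 years; 23 years is 1 of them, so ×2.

roughly 2 times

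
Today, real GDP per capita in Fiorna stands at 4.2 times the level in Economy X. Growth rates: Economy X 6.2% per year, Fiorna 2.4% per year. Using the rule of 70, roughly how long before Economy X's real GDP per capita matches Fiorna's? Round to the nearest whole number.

What matters is the difference: 3.8 pp.
Rule of 70 on the gap: the ratio halves every 70/3.8 ≈ 18.42 years.
A 4.2 times gap takes log₂(4.2) ≈ 2.07 halvings to close: 2.07 × 18.42 ≈ 38 years.

about 38 years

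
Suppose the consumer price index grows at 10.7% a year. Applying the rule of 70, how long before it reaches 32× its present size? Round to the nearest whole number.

about 33 years

Doubling time ≈ 70/10.7 = 6.54 years.
32 = 2^5, so 5 doublings → 33 years.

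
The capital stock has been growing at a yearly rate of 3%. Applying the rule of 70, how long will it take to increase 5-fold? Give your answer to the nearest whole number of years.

around 54 years

Doubling time ≈ 70/3 = 23.33 years.
5× is log₂ 5 ≈ 2.32 doublings, so ≈ 2.32 × 23.33 = 54 years.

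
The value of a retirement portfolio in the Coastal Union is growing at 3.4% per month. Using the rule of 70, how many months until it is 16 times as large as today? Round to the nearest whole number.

One doubling takes 70/3.4 = 20.59 months.
Getting to 16× needs 4 doublings: 4 × 20.59 ≈ 82 months.

about 82 months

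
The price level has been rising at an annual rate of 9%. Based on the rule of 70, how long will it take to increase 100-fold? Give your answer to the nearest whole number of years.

One doubling takes 70/9 = 7.78 years.
Reaching 100× takes log₂(100) ≈ 6.64 doublings.
6.64 × 7.78 ≈ 52 years.

≈ 52 years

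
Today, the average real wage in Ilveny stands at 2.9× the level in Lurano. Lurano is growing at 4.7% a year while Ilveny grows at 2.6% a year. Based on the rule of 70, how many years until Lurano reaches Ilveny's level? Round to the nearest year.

Lurano gains on Ilveny at 4.7% − 2.6% = 2.1 points a year.
At that relative rate the gap halves every 70/2.1 ≈ 33.33 years.
A 2.9× gap takes log₂(2.9) ≈ 1.54 halvings to close: 1.54 × 33.33 ≈ 51 years.

around 51 years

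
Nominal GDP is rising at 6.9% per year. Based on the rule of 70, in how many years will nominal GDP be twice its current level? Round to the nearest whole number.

≈ 10 years

At 6.9%, doubling takes about 70/6.9 = 10.14 years.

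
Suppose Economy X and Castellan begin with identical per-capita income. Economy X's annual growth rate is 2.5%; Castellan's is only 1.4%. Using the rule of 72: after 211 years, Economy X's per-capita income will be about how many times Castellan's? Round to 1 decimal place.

Economy X pulls ahead at 1.1 pp per year, so the ratio doubles every 72/1.1 ≈ 65.45 years.
In 211 years that's 3.22 doublings: 2^3.22 ≈ 9.3.

roughly 9.3 times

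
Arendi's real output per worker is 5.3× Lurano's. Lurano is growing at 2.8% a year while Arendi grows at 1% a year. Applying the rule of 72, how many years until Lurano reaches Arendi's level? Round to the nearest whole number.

around 96 years

The growth-rate gap is 2.8% − 1% = 1.8 percentage points.
So the ratio between them halves every 72/1.8 ≈ 40.00 years.
A 5.3× gap takes log₂(5.3) ≈ 2.41 halvings to close: 2.41 × 40.00 ≈ 96 years.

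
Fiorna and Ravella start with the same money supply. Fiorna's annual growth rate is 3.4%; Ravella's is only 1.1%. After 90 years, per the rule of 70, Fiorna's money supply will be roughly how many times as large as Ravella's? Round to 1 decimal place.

roughly 7.8 times

Fiorna pulls ahead at 2.3 pp per year, so the ratio doubles every 70/2.3 ≈ 30.43 years.
In 90 years that's 2.96 doublings: 2^2.96 ≈ 7.8.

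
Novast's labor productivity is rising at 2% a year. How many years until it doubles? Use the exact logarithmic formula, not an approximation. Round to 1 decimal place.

t = ln(2) / ln(1 + 0.02) = 0.6931 / 0.019803 ≈ 35.00.

35.0 years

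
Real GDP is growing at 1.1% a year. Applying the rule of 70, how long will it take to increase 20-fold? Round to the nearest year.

275 years

One doubling takes 70/1.1 = 63.64 years.
Reaching 20× takes log₂(20) ≈ 4.32 doublings.
4.32 × 63.64 ≈ 275 years.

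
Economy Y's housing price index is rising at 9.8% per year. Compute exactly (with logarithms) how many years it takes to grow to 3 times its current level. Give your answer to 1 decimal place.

11.8 years

t = ln(3) / ln(1 + 0.098) = 1.0986 / 0.093490 ≈ 11.75.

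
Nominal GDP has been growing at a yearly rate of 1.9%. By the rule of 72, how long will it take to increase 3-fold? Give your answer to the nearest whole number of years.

around 60 years

At 1.9% it doubles every 72/1.9 ≈ 37.89 years.
3× is log₂ 3 ≈ 1.58 doublings, so ≈ 1.58 × 37.89 = 60 years.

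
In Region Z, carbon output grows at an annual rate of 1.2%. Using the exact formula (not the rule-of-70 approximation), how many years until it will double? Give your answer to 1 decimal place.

58.1 years

t = ln(2) / ln(1 + 0.012) = 0.6931 / 0.011929 ≈ 58.10.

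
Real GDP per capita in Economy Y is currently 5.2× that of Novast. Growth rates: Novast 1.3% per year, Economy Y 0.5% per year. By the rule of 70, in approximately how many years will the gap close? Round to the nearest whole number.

What matters is the difference: 0.8 pp.
Rule of 70 on the gap: the ratio halves every 70/0.8 ≈ 87.50 years.
A 5.2× gap takes log₂(5.2) ≈ 2.38 halvings to close: 2.38 × 87.50 ≈ 208 years.

roughly 208 years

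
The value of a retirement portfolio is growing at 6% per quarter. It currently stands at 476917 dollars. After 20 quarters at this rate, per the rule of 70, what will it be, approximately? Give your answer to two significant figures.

Doubling time ≈ 70/6 = 11.67 quarters.
20 quarters is 20/11.67 ≈ 1.71 doublings, a factor of 2^1.71 ≈ 3.27.
476917 × 3.27 ≈ 1600000 dollars.

about 1600000 dollars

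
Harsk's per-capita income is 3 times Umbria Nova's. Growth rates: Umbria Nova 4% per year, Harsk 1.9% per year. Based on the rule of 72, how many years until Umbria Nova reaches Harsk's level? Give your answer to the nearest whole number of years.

54 years

The growth-rate gap is 4% − 1.9% = 2.1 percentage points.
So the ratio between them halves every 72/2.1 ≈ 34.29 years.
A 3 times gap takes log₂(3) ≈ 1.58 halvings to close: 1.58 × 34.29 ≈ 54 years.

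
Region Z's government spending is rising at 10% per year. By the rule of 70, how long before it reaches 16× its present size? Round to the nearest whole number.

One doubling takes 70/10 = 7.00 years.
16 = 2^4, so 4 doublings → 28 years.

≈ 28 years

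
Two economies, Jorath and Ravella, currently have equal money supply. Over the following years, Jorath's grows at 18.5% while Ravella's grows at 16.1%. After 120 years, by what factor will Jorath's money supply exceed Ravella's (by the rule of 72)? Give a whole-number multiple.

Jorath pulls ahead at 2.4 pp per year, so the ratio doubles every 72/2.4 ≈ 30.00 years.
In 120 years that's 4.00 doublings: 2^4.00 ≈ 16.

around 16 times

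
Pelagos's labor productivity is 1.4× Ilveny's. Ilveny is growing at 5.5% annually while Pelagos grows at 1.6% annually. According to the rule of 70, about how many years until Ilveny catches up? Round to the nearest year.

What matters is the difference: 3.9 pp.
Rule of 70 on the gap: the ratio halves every 70/3.9 ≈ 17.95 years.
A 1.4× gap takes log₂(1.4) ≈ 0.49 halvings to close: 0.49 × 17.95 ≈ 9 years.

9 years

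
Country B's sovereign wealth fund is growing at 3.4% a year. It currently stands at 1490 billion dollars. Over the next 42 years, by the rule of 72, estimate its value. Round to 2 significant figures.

Doubling time ≈ 72/3.4 = 21.18 years.
42 years is 42/21.18 ≈ 1.98 doublings, a factor of 2^1.98 ≈ 3.94.
1490 × 3.94 ≈ 5900 billion dollars.

5900 billion dollars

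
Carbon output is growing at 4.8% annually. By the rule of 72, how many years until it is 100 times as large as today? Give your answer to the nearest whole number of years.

about 100 years

At 4.8% it doubles every 72/4.8 ≈ 15.00 years.
100× is log₂ 100 ≈ 6.64 doublings, so ≈ 6.64 × 15.00 = 100 years.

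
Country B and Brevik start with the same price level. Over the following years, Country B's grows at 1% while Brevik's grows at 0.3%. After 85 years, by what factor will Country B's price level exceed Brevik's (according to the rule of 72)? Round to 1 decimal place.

Country B pulls ahead at 0.7 pp per year, so the ratio doubles every 72/0.7 ≈ 102.86 years.
In 85 years that's 0.83 doublings: 2^0.83 ≈ 1.8.

about 1.8 times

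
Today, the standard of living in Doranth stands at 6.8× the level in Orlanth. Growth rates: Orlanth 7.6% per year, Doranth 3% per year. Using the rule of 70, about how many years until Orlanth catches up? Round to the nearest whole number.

around 42 years

The growth-rate gap is 7.6% − 3% = 4.6 percentage points.
So the ratio between them halves every 70/4.6 ≈ 15.22 years.
A 6.8× gap takes log₂(6.8) ≈ 2.77 halvings to close: 2.77 × 15.22 ≈ 42 years.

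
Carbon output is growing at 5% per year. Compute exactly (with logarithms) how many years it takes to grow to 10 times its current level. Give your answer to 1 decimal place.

47.2 years

t = ln(10) / ln(1 + 0.05) = 2.3026 / 0.048790 ≈ 47.19.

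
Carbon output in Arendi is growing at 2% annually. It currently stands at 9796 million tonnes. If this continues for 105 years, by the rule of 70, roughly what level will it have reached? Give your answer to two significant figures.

Doubling time ≈ 70/2 = 35.00 years.
105 years is 105/35.00 ≈ 3.00 doublings, a factor of 2^3.00 ≈ 8.00.
9796 × 8.00 ≈ 78000 million tonnes.

approximately 78000 million tonnes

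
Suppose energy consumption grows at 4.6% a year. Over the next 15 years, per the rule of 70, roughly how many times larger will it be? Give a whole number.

approximately 2 times

At 4.6% one doubling takes ≈ 15.22 years; 15 years is 1 of them, so ×2.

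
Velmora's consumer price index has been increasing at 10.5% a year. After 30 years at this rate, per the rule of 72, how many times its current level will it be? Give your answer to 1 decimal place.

20.7 times

Doubling time ≈ 72/10.5 = 6.86 years.
30 years / 6.86 ≈ 4.37 doublings → factor 2^4.37 ≈ 20.7.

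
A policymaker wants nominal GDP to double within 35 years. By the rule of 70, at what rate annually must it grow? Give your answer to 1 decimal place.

approximately 2.0%

70 / 35 ≈ 2.00, so about 2.0% annually.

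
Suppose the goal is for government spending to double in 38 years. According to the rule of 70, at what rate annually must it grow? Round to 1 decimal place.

approximately 1.8%

70 / 38 ≈ 1.84, so about 1.8% annually.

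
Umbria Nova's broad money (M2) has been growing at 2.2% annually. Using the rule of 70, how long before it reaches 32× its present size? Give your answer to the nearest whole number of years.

about 159 years

Doubling time ≈ 70/2.2 = 31.82 years.
32× is 5 doublings, so 5 × 31.82 ≈ 159 years.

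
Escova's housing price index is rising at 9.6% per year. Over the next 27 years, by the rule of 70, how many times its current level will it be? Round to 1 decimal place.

Doubling time ≈ 70/9.6 = 7.29 years.
27 years / 7.29 ≈ 3.70 doublings → factor 2^3.70 ≈ 13.0.

approximately 13.0 times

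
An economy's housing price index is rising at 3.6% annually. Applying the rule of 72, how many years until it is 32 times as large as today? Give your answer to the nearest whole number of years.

approximately 100 years

Doubling time ≈ 72/3.6 = 20.00 years.
32× is 5 doublings, so 5 × 20.00 ≈ 100 years.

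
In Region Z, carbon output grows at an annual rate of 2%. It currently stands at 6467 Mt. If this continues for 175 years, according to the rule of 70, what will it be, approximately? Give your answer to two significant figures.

It doubles every 70/2 ≈ 35.00 years, so 175 years is 5.00 doublings.
2^5.00 ≈ 32.00; 6467 × 32.00 ≈ 210000 Mt.

roughly 210000 Mt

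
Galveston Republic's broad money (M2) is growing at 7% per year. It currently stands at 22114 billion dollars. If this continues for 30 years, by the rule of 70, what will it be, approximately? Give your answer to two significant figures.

Doubling time ≈ 70/7 = 10.00 years.
30 years is 30/10.00 ≈ 3.00 doublings, a factor of 2^3.00 ≈ 8.00.
22114 × 8.00 ≈ 180000 billion dollars.

about 180000 billion dollars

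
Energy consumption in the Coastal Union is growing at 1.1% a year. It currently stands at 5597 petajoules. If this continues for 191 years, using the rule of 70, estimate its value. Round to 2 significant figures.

roughly 45000 petajoules

Doubling time ≈ 70/1.1 = 63.64 years.
191 years is 191/63.64 ≈ 3.00 doublings, a factor of 2^3.00 ≈ 8.00.
5597 × 8.00 ≈ 45000 petajoules.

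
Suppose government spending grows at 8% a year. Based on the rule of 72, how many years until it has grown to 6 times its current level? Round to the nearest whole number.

roughly 23 years

Doubling time ≈ 72/8 = 9.00 years.
Reaching 6× takes log₂(6) ≈ 2.58 doublings.
2.58 × 9.00 ≈ 23 years.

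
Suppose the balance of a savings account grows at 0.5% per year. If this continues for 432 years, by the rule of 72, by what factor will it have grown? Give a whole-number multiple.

Doubling time ≈ 72/0.5 = 144.00 years.
432/144.00 ≈ 3 doublings, so about 2^3 = 8×.

around 8 times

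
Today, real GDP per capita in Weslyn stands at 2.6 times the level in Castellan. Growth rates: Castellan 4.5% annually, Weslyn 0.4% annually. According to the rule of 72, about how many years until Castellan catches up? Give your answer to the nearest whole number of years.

What matters is the difference: 4.1 pp.
Rule of 72 on the gap: the ratio halves every 72/4.1 ≈ 17.56 years.
A 2.6 times gap takes log₂(2.6) ≈ 1.38 halvings to close: 1.38 × 17.56 ≈ 24 years.

≈ 24 years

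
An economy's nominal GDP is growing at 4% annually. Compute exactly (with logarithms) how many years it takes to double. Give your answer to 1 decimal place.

17.7 years

t = ln(2) / ln(1 + 0.04) = 0.6931 / 0.039221 ≈ 17.67.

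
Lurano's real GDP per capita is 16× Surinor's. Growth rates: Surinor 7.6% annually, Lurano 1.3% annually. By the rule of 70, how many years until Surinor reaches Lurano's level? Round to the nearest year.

≈ 44 years

What matters is the difference: 6.3 pp.
Rule of 70 on the gap: the ratio halves every 70/6.3 ≈ 11.11 years.
A 16× gap closes after 4 halvings: 4 × 11.11 ≈ 44 years.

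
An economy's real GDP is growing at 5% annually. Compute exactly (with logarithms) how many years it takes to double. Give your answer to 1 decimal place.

14.2 years

t = ln(2) / ln(1 + 0.05) = 0.6931 / 0.048790 ≈ 14.21.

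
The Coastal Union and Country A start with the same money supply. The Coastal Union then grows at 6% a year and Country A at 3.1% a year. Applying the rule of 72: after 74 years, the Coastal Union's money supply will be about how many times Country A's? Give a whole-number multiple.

Rate gap = 6% − 3.1% = 2.9 points.
The ratio doubles every 72/2.9 ≈ 24.83 years.
74/24.83 ≈ 2.98 doublings → ratio ≈ 2^2.98 ≈ 8.

around 8 times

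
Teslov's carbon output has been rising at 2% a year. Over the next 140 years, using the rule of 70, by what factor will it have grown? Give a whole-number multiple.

≈ 16 times

At 2% one doubling takes ≈ 35.00 years; 140 years is 4 of them, so ×16.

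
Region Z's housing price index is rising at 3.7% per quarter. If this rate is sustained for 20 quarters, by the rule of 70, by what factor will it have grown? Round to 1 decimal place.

Doubling time ≈ 70/3.7 = 18.92 quarters.
20 quarters / 18.92 ≈ 1.06 doublings → factor 2^1.06 ≈ 2.1.

around 2.1 times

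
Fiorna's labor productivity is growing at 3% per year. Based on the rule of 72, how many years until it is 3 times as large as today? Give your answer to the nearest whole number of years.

≈ 38 years

Doubling time ≈ 72/3 = 24.00 years.
Reaching 3× takes log₂(3) ≈ 1.58 doublings.
1.58 × 24.00 ≈ 38 years.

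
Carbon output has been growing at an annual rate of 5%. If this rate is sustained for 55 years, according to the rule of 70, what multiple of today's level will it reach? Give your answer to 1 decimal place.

Doubles every ≈ 14.00 years (70/5).
55 years is 3.93 doublings; 2^3.93 ≈ 15.2×.

about 15.2 times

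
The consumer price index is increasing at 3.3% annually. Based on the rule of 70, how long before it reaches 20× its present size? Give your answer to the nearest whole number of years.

approximately 92 years

One doubling takes 70/3.3 = 21.21 years.
20× is log₂ 20 ≈ 4.32 doublings, so ≈ 4.32 × 21.21 = 92 years.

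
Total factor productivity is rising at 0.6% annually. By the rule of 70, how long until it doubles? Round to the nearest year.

around 117 years

70/0.6 ≈ 116.67, so it doubles roughly every 117 years.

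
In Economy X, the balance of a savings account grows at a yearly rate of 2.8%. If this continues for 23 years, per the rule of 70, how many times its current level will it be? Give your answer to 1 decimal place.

Doubles every ≈ 25.00 years (70/2.8).
23 years is 0.92 doublings; 2^0.92 ≈ 1.9×.

approximately 1.9 times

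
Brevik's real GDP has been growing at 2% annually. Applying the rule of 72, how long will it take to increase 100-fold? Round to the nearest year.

approximately 239 years

At 2% it doubles every 72/2 ≈ 36.00 years.
Reaching 100× takes log₂(100) ≈ 6.64 doublings.
6.64 × 36.00 ≈ 239 years.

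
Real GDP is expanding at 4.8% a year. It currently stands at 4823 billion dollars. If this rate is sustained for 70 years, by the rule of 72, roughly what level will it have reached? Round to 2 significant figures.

around 120000 billion dollars

Doubling time ≈ 72/4.8 = 15.00 years.
70 years is 70/15.00 ≈ 4.67 doublings, a factor of 2^4.67 ≈ 25.46.
4823 × 25.46 ≈ 120000 billion dollars.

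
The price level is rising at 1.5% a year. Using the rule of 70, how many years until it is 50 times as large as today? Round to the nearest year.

around 263 years

At 1.5% it doubles every 70/1.5 ≈ 46.67 years.
50× is log₂ 50 ≈ 5.64 doublings, so ≈ 5.64 × 46.67 = 263 years.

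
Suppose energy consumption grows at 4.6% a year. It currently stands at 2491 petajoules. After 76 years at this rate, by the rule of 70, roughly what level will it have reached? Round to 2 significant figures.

Doubling time ≈ 70/4.6 = 15.22 years.
76 years is 76/15.22 ≈ 4.99 doublings, a factor of 2^4.99 ≈ 31.78.
2491 × 31.78 ≈ 79000 petajoules.

≈ 79000 petajoules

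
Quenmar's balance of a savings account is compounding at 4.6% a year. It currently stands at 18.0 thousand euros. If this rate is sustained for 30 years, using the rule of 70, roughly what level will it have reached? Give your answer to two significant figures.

≈ 71 thousand euros

Doubling time ≈ 70/4.6 = 15.22 years.
30 years is 30/15.22 ≈ 1.97 doublings, a factor of 2^1.97 ≈ 3.92.
18.0 × 3.92 ≈ 71 thousand euros.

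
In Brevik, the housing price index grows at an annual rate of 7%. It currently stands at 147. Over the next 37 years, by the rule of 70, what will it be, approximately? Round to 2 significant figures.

1900

Doubling time ≈ 70/7 = 10.00 years.
37 years is 37/10.00 ≈ 3.70 doublings, a factor of 2^3.70 ≈ 13.00.
147 × 13.00 ≈ 1900.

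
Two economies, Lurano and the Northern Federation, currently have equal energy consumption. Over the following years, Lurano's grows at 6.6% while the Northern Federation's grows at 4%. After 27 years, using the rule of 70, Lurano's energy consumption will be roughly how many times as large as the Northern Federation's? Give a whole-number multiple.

Rate gap = 6.6% − 4% = 2.6 points.
The ratio doubles every 70/2.6 ≈ 26.92 years.
27/26.92 ≈ 1.00 doublings → ratio ≈ 2^1.00 ≈ 2.

around 2 times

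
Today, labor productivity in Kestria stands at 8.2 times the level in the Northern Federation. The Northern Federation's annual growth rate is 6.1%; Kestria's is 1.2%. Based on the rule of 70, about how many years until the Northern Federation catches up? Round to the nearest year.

≈ 43 years

The growth-rate gap is 6.1% − 1.2% = 4.9 percentage points.
So the ratio between them halves every 70/4.9 ≈ 14.29 years.
An 8.2 times gap takes log₂(8.2) ≈ 3.04 halvings to close: 3.04 × 14.29 ≈ 43 years.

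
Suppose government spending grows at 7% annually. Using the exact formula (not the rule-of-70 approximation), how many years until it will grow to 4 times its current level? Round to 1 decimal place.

t = ln(4) / ln(1 + 0.07) = 1.3863 / 0.067659 ≈ 20.49.

20.5 years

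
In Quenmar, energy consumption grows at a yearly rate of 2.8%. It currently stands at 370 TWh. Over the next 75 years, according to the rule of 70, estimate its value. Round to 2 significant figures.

roughly 3000 TWh

Doubling time ≈ 70/2.8 = 25.00 years.
75 years is 75/25.00 ≈ 3.00 doublings, a factor of 2^3.00 ≈ 8.00.
370 × 8.00 ≈ 3000 TWh.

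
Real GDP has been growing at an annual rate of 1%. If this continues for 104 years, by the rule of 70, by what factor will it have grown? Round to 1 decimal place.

Doubling time ≈ 70/1 = 70.00 years.
104 years / 70.00 ≈ 1.49 doublings → factor 2^1.49 ≈ 2.8.

≈ 2.8 times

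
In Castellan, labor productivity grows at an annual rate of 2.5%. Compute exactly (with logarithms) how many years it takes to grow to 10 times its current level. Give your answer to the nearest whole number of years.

93 years

t = ln(10) / ln(1 + 0.025) = 2.3026 / 0.024693 ≈ 93.25.
≈ 93 years.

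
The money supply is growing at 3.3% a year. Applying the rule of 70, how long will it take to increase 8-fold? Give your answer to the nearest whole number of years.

Doubling time ≈ 70/3.3 = 21.21 years.
8 = 2^3, so 3 doublings → 64 years.

roughly 64 years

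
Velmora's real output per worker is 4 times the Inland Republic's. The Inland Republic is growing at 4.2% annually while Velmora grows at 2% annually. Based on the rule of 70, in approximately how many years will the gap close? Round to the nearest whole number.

approximately 64 years

the Inland Republic gains on Velmora at 4.2% − 2% = 2.2 points a year.
At that relative rate the gap halves every 70/2.2 ≈ 31.82 years.
A 4 times gap closes after 2 halvings: 2 × 31.82 ≈ 64 years.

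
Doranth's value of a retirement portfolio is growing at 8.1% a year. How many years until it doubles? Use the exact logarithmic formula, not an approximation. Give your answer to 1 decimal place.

8.9 years

t = ln(2) / ln(1 + 0.081) = 0.6931 / 0.077887 ≈ 8.90.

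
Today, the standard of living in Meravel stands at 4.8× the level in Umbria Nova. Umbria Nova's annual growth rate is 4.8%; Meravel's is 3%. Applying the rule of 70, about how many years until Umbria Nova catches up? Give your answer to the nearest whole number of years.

The growth-rate gap is 4.8% − 3% = 1.8 percentage points.
So the ratio between them halves every 70/1.8 ≈ 38.89 years.
A 4.8× gap takes log₂(4.8) ≈ 2.26 halvings to close: 2.26 × 38.89 ≈ 88 years.

≈ 88 years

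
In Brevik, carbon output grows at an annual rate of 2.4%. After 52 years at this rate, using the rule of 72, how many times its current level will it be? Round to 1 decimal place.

Doubling time ≈ 72/2.4 = 30.00 years.
52 years / 30.00 ≈ 1.73 doublings → factor 2^1.73 ≈ 3.3.

about 3.3 times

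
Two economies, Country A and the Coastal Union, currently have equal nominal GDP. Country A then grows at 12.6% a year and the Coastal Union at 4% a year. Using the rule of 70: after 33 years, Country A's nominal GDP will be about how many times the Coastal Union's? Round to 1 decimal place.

Rate gap = 12.6% − 4% = 8.6 points.
The ratio doubles every 70/8.6 ≈ 8.14 years.
33/8.14 ≈ 4.05 doublings → ratio ≈ 2^4.05 ≈ 16.6.

about 16.6 times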